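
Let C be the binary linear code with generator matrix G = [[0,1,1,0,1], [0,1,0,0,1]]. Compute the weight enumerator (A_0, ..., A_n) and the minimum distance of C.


Weight distribution: A_0 = 1, A_1 = 1, A_2 = 1, A_3 = 1. Minimum distance d = 1.

Enumerate all 2^2 = 4 messages m ∈ F_2^2.
For each, compute codeword c = mG in F_2^5, then tally its weight.
  m = 00 → c = 00000, weight = 0.
  m = 10 → c = 01101, weight = 3.
  m = 01 → c = 01001, weight = 2.
  m = 11 → c = 00100, weight = 1.
Tally weights:
  weight 0: 1 codewords.
  weight 1: 1 codewords.
  weight 2: 1 codewords.
  weight 3: 1 codewords.
Minimum distance d = smallest w > 0 with A_w > 0 = 1.
Sanity: Σ A_w = 4 = 2^2 = 4 ✓.


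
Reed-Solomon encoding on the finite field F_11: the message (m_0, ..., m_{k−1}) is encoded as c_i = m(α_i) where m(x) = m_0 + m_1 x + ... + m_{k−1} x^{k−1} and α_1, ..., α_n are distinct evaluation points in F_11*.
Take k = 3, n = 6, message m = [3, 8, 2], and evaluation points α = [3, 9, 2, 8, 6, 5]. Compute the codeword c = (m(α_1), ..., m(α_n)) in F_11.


c = [1, 6, 5, 8, 2, 5]

Message polynomial: m(x) = 3 + 8·x + 2·x^2 (mod 11).
For each evaluation point α_i, compute m(α_i) mod 11:
  α_1 = 3: Horner steps 2 → 3 → 1, so m(3) = 1.
  α_2 = 9: Horner steps 2 → 4 → 6, so m(9) = 6.
  α_3 = 2: Horner steps 2 → 1 → 5, so m(2) = 5.
  α_4 = 8: Horner steps 2 → 2 → 8, so m(8) = 8.
  α_5 = 6: Horner steps 2 → 9 → 2, so m(6) = 2.
  α_6 = 5: Horner steps 2 → 7 → 5, so m(5) = 5.
Codeword c = [1, 6, 5, 8, 2, 5] ∈ F_11^6.


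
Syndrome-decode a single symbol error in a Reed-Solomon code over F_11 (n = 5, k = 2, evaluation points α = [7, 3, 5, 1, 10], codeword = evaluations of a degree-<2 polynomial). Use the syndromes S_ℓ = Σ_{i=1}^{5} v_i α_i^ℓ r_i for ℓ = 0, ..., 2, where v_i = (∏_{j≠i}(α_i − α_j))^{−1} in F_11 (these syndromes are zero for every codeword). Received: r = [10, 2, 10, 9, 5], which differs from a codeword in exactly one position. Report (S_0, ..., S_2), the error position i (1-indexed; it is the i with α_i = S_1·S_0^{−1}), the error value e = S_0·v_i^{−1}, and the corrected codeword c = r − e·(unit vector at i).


S = (5, 3, 4), error at position 3, error magnitude e = 4, c = [10, 2, 6, 9, 5].

Step 1: column multipliers v_i = (∏_{j≠i}(α_i − α_j))^{−1} mod 11.
  i = 1 (α = 7): (7−3)(7−5)(7−1)(7−10) = 4·2·6·(−3) = −144 ≡ 10, so v_1 = 10^{−1} = 10 (mod 11).
  i = 2 (α = 3): (3−7)(3−5)(3−1)(3−10) = (−4)·(−2)·2·(−7) = −112 ≡ 9, so v_2 = 9^{−1} = 5 (mod 11).
  i = 3 (α = 5): (5−7)(5−3)(5−1)(5−10) = (−2)·2·4·(−5) = 80 ≡ 3, so v_3 = 3^{−1} = 4 (mod 11).
  i = 4 (α = 1): (1−7)(1−3)(1−5)(1−10) = (−6)·(−2)·(−4)·(−9) = 432 ≡ 3, so v_4 = 3^{−1} = 4 (mod 11).
  i = 5 (α = 10): (10−7)(10−3)(10−5)(10−1) = 3·7·5·9 = 945 ≡ 10, so v_5 = 10^{−1} = 10 (mod 11).
  v = [10, 5, 4, 4, 10].
Step 2: syndromes of r = [10, 2, 10, 9, 5] (all sums mod 11).
  S_0 = Σ v_i r_i = 10·10 + 5·2 + 4·10 + 4·9 + 10·5 = 236 ≡ 5.
  S_1 = Σ v_i α_i r_i = 10·7·10 + 5·3·2 + 4·5·10 + 4·1·9 + 10·10·5 = 1466 ≡ 3.
  α_i^2 mod 11 = [5, 9, 3, 1, 1].
  S_2 = Σ v_i α_i^2 r_i = 10·5·10 + 5·9·2 + 4·3·10 + 4·1·9 + 10·1·5 = 796 ≡ 4.
  S = (5, 3, 4) ≠ 0, so r is not a codeword (an error is present).
Step 3: locate the error. For a single error e at position i, S_ℓ = v_i·e·α_i^ℓ, so α_err = S_1/S_0.
  S_0^{−1} = 5^{−1} = 9 (mod 11), so α_err = 3·9 = 27 ≡ 5 = α_3. Error position i = 3.
  Consistency check: S_2/S_1 = 4·4 = 16 ≡ 5 = α_err ✓ (single-error assumption holds).
Step 4: error magnitude e = S_0/v_3 = S_0·∏_{j≠3}(α_3 − α_j) = 5·3 = 15 ≡ 4 (mod 11).
Step 5: correct position 3: c_3 = r_3 − e = 10 − 4 ≡ 6 (mod 11). Hence c = [10, 2, 6, 9, 5].
  Check: interpolating c through the α_i gives m(x) = 7 + 2·x (degree < 2) with m(α_i) = c_i for every i, so c is indeed a codeword.


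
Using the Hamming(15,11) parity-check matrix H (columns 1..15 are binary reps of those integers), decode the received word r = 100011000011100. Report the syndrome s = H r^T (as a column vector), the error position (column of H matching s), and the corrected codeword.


s = (1, 0, 0, 0)^T, error position = 8, corrected codeword c = 100011010011100

Compute s = H r^T mod 2 one row at a time:
  s_1 = 0 + 0 + 0 + 1 + 1 + 1 + 0 + 0 = 3 ≡ 1 (mod 2).
  s_2 = 0 + 1 + 1 + 0 + 1 + 1 + 0 + 0 = 4 ≡ 0 (mod 2).
  s_3 = 0 + 0 + 1 + 0 + 0 + 1 + 0 + 0 = 2 ≡ 0 (mod 2).
  s_4 = 1 + 0 + 1 + 0 + 0 + 1 + 1 + 0 = 4 ≡ 0 (mod 2).
s = (1, 0, 0, 0)^T — this equals column 8 of H (binary 1000), so error is at position 8.
Correct: flip bit 8 of r = 100011000011100 to get c = 100011010011100.


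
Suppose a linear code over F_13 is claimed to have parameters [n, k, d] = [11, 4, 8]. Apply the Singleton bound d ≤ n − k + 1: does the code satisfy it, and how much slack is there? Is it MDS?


Singleton RHS = n − k + 1 = 8, slack = 0, bound satisfied, MDS.

Singleton bound: d ≤ n − k + 1.
Here n = 11, k = 4, so n − k + 1 = 8.
Given d = 8, check d ≤ 8: YES.
Slack = (n − k + 1) − d = 0.
The code is MDS (slack = 0).
Description: the claimed parameters are [11, 4, 8]_13; such a code would be MDS (meets Singleton bound).


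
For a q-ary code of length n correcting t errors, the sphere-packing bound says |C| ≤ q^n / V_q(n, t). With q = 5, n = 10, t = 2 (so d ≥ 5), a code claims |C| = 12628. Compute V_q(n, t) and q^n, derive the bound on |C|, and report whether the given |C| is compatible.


V_q(n, t) = 761, q^n = 9765625, Hamming bound = 12832, |C| = 12628 ≤ bound (satisfied).

Step 1: Compute V_q(n, t) = Σ_{j=0}^2 C(n, j) (q−1)^j.
  j = 0: C(10,0)·(4)^0 = 1·1 = 1.
  j = 1: C(10,1)·(4)^1 = 10·4 = 40.
  j = 2: C(10,2)·(4)^2 = 45·16 = 720.
  V_q(n, t) = 1 + 40 + 720 = 761.
Step 2: q^n = 5^10 = 9765625.
Step 3: Hamming bound ⌊q^n / V_q(n,t)⌋ = ⌊9765625/761⌋ = 12832.
Step 4: Compare |C| = 12628 to 12832: satisfied.
The claimed |C| lies below the Hamming bound.


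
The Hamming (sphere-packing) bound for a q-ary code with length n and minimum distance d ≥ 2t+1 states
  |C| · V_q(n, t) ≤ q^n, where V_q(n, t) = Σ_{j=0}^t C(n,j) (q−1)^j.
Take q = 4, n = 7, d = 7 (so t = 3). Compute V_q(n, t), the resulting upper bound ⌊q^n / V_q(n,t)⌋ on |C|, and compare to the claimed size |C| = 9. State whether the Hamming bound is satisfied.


V_q(n, t) = 1156, q^n = 16384, Hamming bound = 14, |C| = 9 ≤ bound (satisfied).

Step 1: Compute V_q(n, t) = Σ_{j=0}^3 C(n, j) (q−1)^j.
  j = 0: C(7,0)·(3)^0 = 1·1 = 1.
  j = 1: C(7,1)·(3)^1 = 7·3 = 21.
  j = 2: C(7,2)·(3)^2 = 21·9 = 189.
  j = 3: C(7,3)·(3)^3 = 35·27 = 945.
  V_q(n, t) = 1 + 21 + 189 + 945 = 1156.
Step 2: q^n = 4^7 = 16384.
Step 3: Hamming bound ⌊q^n / V_q(n,t)⌋ = ⌊16384/1156⌋ = 14.
Step 4: Compare |C| = 9 to 14: satisfied.
The claimed |C| lies below the Hamming bound.


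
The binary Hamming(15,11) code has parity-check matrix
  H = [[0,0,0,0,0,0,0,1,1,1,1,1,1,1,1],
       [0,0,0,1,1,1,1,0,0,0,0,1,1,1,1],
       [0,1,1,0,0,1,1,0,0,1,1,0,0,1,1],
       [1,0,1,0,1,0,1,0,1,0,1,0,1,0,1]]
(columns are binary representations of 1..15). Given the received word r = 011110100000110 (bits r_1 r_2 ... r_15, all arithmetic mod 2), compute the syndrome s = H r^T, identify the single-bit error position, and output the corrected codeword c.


s = (0, 1, 0, 0)^T, error position = 4, corrected codeword c = 011010100000110

Compute s = H r^T mod 2 one row at a time:
  s_1 = 0 + 0 + 0 + 0 + 0 + 1 + 1 + 0 = 2 ≡ 0 (mod 2).
  s_2 = 1 + 1 + 0 + 1 + 0 + 1 + 1 + 0 = 5 ≡ 1 (mod 2).
  s_3 = 1 + 1 + 0 + 1 + 0 + 0 + 1 + 0 = 4 ≡ 0 (mod 2).
  s_4 = 0 + 1 + 1 + 1 + 0 + 0 + 1 + 0 = 4 ≡ 0 (mod 2).
s = (0, 1, 0, 0)^T — this equals column 4 of H (binary 0100), so error is at position 4.
Correct: flip bit 4 of r = 011110100000110 to get c = 011010100000110.


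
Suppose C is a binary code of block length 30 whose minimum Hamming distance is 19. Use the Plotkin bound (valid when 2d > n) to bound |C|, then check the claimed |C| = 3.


Plotkin bound M ≤ 4; given |C| = 3 ≤ bound (satisfied).

Check applicability: 2d = 38, n = 30.
2d − n = 8 > 0, so Plotkin applies.
Compute d/(2d−n) = 19/8 ≈ 2.3750.
⌊d/(2d−n)⌋ = 2.
Plotkin bound: M ≤ 2·2 = 4.
Given |C| = 3, check: satisfied.
This |C| is below the Plotkin bound.


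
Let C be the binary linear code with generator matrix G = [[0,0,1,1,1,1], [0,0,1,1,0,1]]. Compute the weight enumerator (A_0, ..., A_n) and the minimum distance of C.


Weight distribution: A_0 = 1, A_1 = 1, A_3 = 1, A_4 = 1. Minimum distance d = 1.

Enumerate all 2^2 = 4 messages m ∈ F_2^2.
For each, compute codeword c = mG in F_2^6, then tally its weight.
  m = 00 → c = 000000, weight = 0.
  m = 10 → c = 001111, weight = 4.
  m = 01 → c = 001101, weight = 3.
  m = 11 → c = 000010, weight = 1.
Tally weights:
  weight 0: 1 codewords.
  weight 1: 1 codewords.
  weight 3: 1 codewords.
  weight 4: 1 codewords.
Minimum distance d = smallest w > 0 with A_w > 0 = 1.
Sanity: Σ A_w = 4 = 2^2 = 4 ✓.


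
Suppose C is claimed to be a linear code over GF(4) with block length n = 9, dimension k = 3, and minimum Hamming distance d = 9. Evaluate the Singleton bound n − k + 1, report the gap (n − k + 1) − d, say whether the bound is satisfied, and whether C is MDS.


Singleton RHS = n − k + 1 = 7, slack = -2, bound violated (no such code; not MDS).

Singleton bound: d ≤ n − k + 1.
Here n = 9, k = 3, so n − k + 1 = 7.
Given d = 9, check d ≤ 7: NO.
Slack = (n − k + 1) − d = -2.
The slack is negative: d = 9 exceeds n − k + 1 = 7 by 2, so the Singleton bound is violated and no linear [9, 3, 9]_4 code can exist. In particular it is not MDS (MDS requires d = n − k + 1 exactly).
Description: the claimed parameters are [9, 3, 9]_4; such a code would be impossible (violates the Singleton bound).


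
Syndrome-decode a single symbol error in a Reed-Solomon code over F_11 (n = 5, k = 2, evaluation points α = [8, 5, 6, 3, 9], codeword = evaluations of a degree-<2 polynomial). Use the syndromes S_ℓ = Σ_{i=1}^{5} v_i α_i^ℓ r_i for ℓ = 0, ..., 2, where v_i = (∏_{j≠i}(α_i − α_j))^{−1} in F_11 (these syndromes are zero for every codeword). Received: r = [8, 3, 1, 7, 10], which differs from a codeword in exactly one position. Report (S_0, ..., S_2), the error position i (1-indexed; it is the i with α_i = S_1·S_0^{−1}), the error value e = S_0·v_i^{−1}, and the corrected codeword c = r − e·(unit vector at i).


S = (8, 6, 10), error at position 5, error magnitude e = 4, c = [8, 3, 1, 7, 6].

Step 1: column multipliers v_i = (∏_{j≠i}(α_i − α_j))^{−1} mod 11.
  i = 1 (α = 8): (8−5)(8−6)(8−3)(8−9) = 3·2·5·(−1) = −30 ≡ 3, so v_1 = 3^{−1} = 4 (mod 11).
  i = 2 (α = 5): (5−8)(5−6)(5−3)(5−9) = (−3)·(−1)·2·(−4) = −24 ≡ 9, so v_2 = 9^{−1} = 5 (mod 11).
  i = 3 (α = 6): (6−8)(6−5)(6−3)(6−9) = (−2)·1·3·(−3) = 18 ≡ 7, so v_3 = 7^{−1} = 8 (mod 11).
  i = 4 (α = 3): (3−8)(3−5)(3−6)(3−9) = (−5)·(−2)·(−3)·(−6) = 180 ≡ 4, so v_4 = 4^{−1} = 3 (mod 11).
  i = 5 (α = 9): (9−8)(9−5)(9−6)(9−3) = 1·4·3·6 = 72 ≡ 6, so v_5 = 6^{−1} = 2 (mod 11).
  v = [4, 5, 8, 3, 2].
Step 2: syndromes of r = [8, 3, 1, 7, 10] (all sums mod 11).
  S_0 = Σ v_i r_i = 4·8 + 5·3 + 8·1 + 3·7 + 2·10 = 96 ≡ 8.
  S_1 = Σ v_i α_i r_i = 4·8·8 + 5·5·3 + 8·6·1 + 3·3·7 + 2·9·10 = 622 ≡ 6.
  α_i^2 mod 11 = [9, 3, 3, 9, 4].
  S_2 = Σ v_i α_i^2 r_i = 4·9·8 + 5·3·3 + 8·3·1 + 3·9·7 + 2·4·10 = 626 ≡ 10.
  S = (8, 6, 10) ≠ 0, so r is not a codeword (an error is present).
Step 3: locate the error. For a single error e at position i, S_ℓ = v_i·e·α_i^ℓ, so α_err = S_1/S_0.
  S_0^{−1} = 8^{−1} = 7 (mod 11), so α_err = 6·7 = 42 ≡ 9 = α_5. Error position i = 5.
  Consistency check: S_2/S_1 = 10·2 = 20 ≡ 9 = α_err ✓ (single-error assumption holds).
Step 4: error magnitude e = S_0/v_5 = S_0·∏_{j≠5}(α_5 − α_j) = 8·6 = 48 ≡ 4 (mod 11).
Step 5: correct position 5: c_5 = r_5 − e = 10 − 4 ≡ 6 (mod 11). Hence c = [8, 3, 1, 7, 6].
  Check: interpolating c through the α_i gives m(x) = 2 + 9·x (degree < 2) with m(α_i) = c_i for every i, so c is indeed a codeword.


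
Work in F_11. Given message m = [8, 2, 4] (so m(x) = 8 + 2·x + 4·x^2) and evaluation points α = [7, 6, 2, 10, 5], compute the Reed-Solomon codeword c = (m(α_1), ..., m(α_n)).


c = [9, 10, 6, 10, 8]

Message polynomial: m(x) = 8 + 2·x + 4·x^2 (mod 11).
For each evaluation point α_i, compute m(α_i) mod 11:
  α_1 = 7: Horner steps 4 → 8 → 9, so m(7) = 9.
  α_2 = 6: Horner steps 4 → 4 → 10, so m(6) = 10.
  α_3 = 2: Horner steps 4 → 10 → 6, so m(2) = 6.
  α_4 = 10: Horner steps 4 → 9 → 10, so m(10) = 10.
  α_5 = 5: Horner steps 4 → 0 → 8, so m(5) = 8.
Codeword c = [9, 10, 6, 10, 8] ∈ F_11^5.


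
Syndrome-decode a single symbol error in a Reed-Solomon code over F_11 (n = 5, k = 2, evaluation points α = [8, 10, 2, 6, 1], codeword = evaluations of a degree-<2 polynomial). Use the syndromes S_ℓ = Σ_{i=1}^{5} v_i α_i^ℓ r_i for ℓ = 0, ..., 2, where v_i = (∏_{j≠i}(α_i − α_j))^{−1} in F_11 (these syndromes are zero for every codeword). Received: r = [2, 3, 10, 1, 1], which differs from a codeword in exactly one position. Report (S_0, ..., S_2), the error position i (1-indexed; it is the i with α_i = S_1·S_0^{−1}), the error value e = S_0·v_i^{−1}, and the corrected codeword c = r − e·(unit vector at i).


S = (9, 9, 9), error at position 5, error magnitude e = 8, c = [2, 3, 10, 1, 4].

Step 1: column multipliers v_i = (∏_{j≠i}(α_i − α_j))^{−1} mod 11.
  i = 1 (α = 8): (8−10)(8−2)(8−6)(8−1) = (−2)·6·2·7 = −168 ≡ 8, so v_1 = 8^{−1} = 7 (mod 11).
  i = 2 (α = 10): (10−8)(10−2)(10−6)(10−1) = 2·8·4·9 = 576 ≡ 4, so v_2 = 4^{−1} = 3 (mod 11).
  i = 3 (α = 2): (2−8)(2−10)(2−6)(2−1) = (−6)·(−8)·(−4)·1 = −192 ≡ 6, so v_3 = 6^{−1} = 2 (mod 11).
  i = 4 (α = 6): (6−8)(6−10)(6−2)(6−1) = (−2)·(−4)·4·5 = 160 ≡ 6, so v_4 = 6^{−1} = 2 (mod 11).
  i = 5 (α = 1): (1−8)(1−10)(1−2)(1−6) = (−7)·(−9)·(−1)·(−5) = 315 ≡ 7, so v_5 = 7^{−1} = 8 (mod 11).
  v = [7, 3, 2, 2, 8].
Step 2: syndromes of r = [2, 3, 10, 1, 1] (all sums mod 11).
  S_0 = Σ v_i r_i = 7·2 + 3·3 + 2·10 + 2·1 + 8·1 = 53 ≡ 9.
  S_1 = Σ v_i α_i r_i = 7·8·2 + 3·10·3 + 2·2·10 + 2·6·1 + 8·1·1 = 262 ≡ 9.
  α_i^2 mod 11 = [9, 1, 4, 3, 1].
  S_2 = Σ v_i α_i^2 r_i = 7·9·2 + 3·1·3 + 2·4·10 + 2·3·1 + 8·1·1 = 229 ≡ 9.
  S = (9, 9, 9) ≠ 0, so r is not a codeword (an error is present).
Step 3: locate the error. For a single error e at position i, S_ℓ = v_i·e·α_i^ℓ, so α_err = S_1/S_0.
  S_0^{−1} = 9^{−1} = 5 (mod 11), so α_err = 9·5 = 45 ≡ 1 = α_5. Error position i = 5.
  Consistency check: S_2/S_1 = 9·5 = 45 ≡ 1 = α_err ✓ (single-error assumption holds).
Step 4: error magnitude e = S_0/v_5 = S_0·∏_{j≠5}(α_5 − α_j) = 9·7 = 63 ≡ 8 (mod 11).
Step 5: correct position 5: c_5 = r_5 − e = 1 − 8 ≡ 4 (mod 11). Hence c = [2, 3, 10, 1, 4].
  Check: interpolating c through the α_i gives m(x) = 9 + 6·x (degree < 2) with m(α_i) = c_i for every i, so c is indeed a codeword.


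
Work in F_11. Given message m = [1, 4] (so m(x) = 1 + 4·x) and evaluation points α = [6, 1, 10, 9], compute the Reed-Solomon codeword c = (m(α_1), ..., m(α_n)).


c = [3, 5, 8, 4]

Message polynomial: m(x) = 1 + 4·x (mod 11).
For each evaluation point α_i, compute m(α_i) mod 11:
  α_1 = 6: Horner steps 4 → 3, so m(6) = 3.
  α_2 = 1: Horner steps 4 → 5, so m(1) = 5.
  α_3 = 10: Horner steps 4 → 8, so m(10) = 8.
  α_4 = 9: Horner steps 4 → 4, so m(9) = 4.
Codeword c = [3, 5, 8, 4] ∈ F_11^4.


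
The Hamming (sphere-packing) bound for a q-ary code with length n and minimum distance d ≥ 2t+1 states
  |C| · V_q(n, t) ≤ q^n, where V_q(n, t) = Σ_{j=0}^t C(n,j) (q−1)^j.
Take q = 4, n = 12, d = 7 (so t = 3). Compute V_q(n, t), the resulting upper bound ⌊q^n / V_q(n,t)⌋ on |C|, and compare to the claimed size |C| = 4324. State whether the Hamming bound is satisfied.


V_q(n, t) = 6571, q^n = 16777216, Hamming bound = 2553, |C| = 4324 > bound (violated).

Step 1: Compute V_q(n, t) = Σ_{j=0}^3 C(n, j) (q−1)^j.
  j = 0: C(12,0)·(3)^0 = 1·1 = 1.
  j = 1: C(12,1)·(3)^1 = 12·3 = 36.
  j = 2: C(12,2)·(3)^2 = 66·9 = 594.
  j = 3: C(12,3)·(3)^3 = 220·27 = 5940.
  V_q(n, t) = 1 + 36 + 594 + 5940 = 6571.
Step 2: q^n = 4^12 = 16777216.
Step 3: Hamming bound ⌊q^n / V_q(n,t)⌋ = ⌊16777216/6571⌋ = 2553.
Step 4: Compare |C| = 4324 to 2553: violated.
The claimed |C| lies above the Hamming bound, so no 4-ary code of length 12 with d ≥ 7 can have 4324 codewords.


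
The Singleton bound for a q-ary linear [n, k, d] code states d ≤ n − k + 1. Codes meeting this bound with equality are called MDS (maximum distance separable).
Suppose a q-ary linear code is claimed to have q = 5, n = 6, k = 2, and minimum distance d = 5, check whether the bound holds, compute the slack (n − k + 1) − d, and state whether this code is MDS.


Singleton RHS = n − k + 1 = 5, slack = 0, bound satisfied, MDS.

Singleton bound: d ≤ n − k + 1.
Here n = 6, k = 2, so n − k + 1 = 5.
Given d = 5, check d ≤ 5: YES.
Slack = (n − k + 1) − d = 0.
The code is MDS (slack = 0).
Description: the claimed parameters are [6, 2, 5]_5; such a code would be MDS (meets Singleton bound).


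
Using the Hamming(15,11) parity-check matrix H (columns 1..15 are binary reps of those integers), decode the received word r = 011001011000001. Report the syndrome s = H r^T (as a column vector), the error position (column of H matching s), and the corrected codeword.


s = (1, 0, 0, 1)^T, error position = 9, corrected codeword c = 011001010000001

Compute s = H r^T mod 2 one row at a time:
  s_1 = 1 + 1 + 0 + 0 + 0 + 0 + 0 + 1 = 3 ≡ 1 (mod 2).
  s_2 = 0 + 0 + 1 + 0 + 0 + 0 + 0 + 1 = 2 ≡ 0 (mod 2).
  s_3 = 1 + 1 + 1 + 0 + 0 + 0 + 0 + 1 = 4 ≡ 0 (mod 2).
  s_4 = 0 + 1 + 0 + 0 + 1 + 0 + 0 + 1 = 3 ≡ 1 (mod 2).
s = (1, 0, 0, 1)^T — this equals column 9 of H (binary 1001), so error is at position 9.
Correct: flip bit 9 of r = 011001011000001 to get c = 011001010000001.


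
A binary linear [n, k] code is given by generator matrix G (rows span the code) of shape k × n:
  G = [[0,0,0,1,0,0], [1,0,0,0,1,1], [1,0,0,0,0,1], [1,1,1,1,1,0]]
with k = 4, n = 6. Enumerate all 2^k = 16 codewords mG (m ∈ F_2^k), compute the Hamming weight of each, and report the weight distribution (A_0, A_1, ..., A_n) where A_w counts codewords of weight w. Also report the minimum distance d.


Weight distribution: A_0 = 1, A_1 = 2, A_2 = 2, A_3 = 4, A_4 = 5, A_5 = 2. Minimum distance d = 1.

Enumerate all 2^4 = 16 messages m ∈ F_2^4.
For each, compute codeword c = mG in F_2^6, then tally its weight.
  m = 0000 → c = 000000, weight = 0.
  m = 1000 → c = 000100, weight = 1.
  m = 0100 → c = 100011, weight = 3.
  m = 1100 → c = 100111, weight = 4.
  m = 0010 → c = 100001, weight = 2.
  m = 1010 → c = 100101, weight = 3.
  m = 0110 → c = 000010, weight = 1.
  m = 1110 → c = 000110, weight = 2.
  m = 0001 → c = 111110, weight = 5.
  m = 1001 → c = 111010, weight = 4.
  m = 0101 → c = 011101, weight = 4.
  m = 1101 → c = 011001, weight = 3.
  m = 0011 → c = 011111, weight = 5.
  m = 1011 → c = 011011, weight = 4.
  m = 0111 → c = 111100, weight = 4.
  m = 1111 → c = 111000, weight = 3.
Tally weights:
  weight 0: 1 codewords.
  weight 1: 2 codewords.
  weight 2: 2 codewords.
  weight 3: 4 codewords.
  weight 4: 5 codewords.
  weight 5: 2 codewords.
Minimum distance d = smallest w > 0 with A_w > 0 = 1.
Sanity: Σ A_w = 16 = 2^4 = 16 ✓.


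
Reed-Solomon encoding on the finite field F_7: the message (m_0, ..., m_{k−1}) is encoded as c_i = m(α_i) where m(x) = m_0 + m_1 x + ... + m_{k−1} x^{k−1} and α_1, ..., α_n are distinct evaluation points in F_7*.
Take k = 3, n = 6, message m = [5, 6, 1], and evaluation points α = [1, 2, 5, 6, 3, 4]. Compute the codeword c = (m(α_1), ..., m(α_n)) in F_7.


c = [5, 0, 4, 0, 4, 3]

Message polynomial: m(x) = 5 + 6·x + 1·x^2 (mod 7).
For each evaluation point α_i, compute m(α_i) mod 7:
  α_1 = 1: Horner steps 1 → 0 → 5, so m(1) = 5.
  α_2 = 2: Horner steps 1 → 1 → 0, so m(2) = 0.
  α_3 = 5: Horner steps 1 → 4 → 4, so m(5) = 4.
  α_4 = 6: Horner steps 1 → 5 → 0, so m(6) = 0.
  α_5 = 3: Horner steps 1 → 2 → 4, so m(3) = 4.
  α_6 = 4: Horner steps 1 → 3 → 3, so m(4) = 3.
Codeword c = [5, 0, 4, 0, 4, 3] ∈ F_7^6.


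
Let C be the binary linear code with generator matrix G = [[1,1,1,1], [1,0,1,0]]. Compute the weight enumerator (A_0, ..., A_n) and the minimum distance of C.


Weight distribution: A_0 = 1, A_2 = 2, A_4 = 1. Minimum distance d = 2.

Enumerate all 2^2 = 4 messages m ∈ F_2^2.
For each, compute codeword c = mG in F_2^4, then tally its weight.
  m = 00 → c = 0000, weight = 0.
  m = 10 → c = 1111, weight = 4.
  m = 01 → c = 1010, weight = 2.
  m = 11 → c = 0101, weight = 2.
Tally weights:
  weight 0: 1 codewords.
  weight 2: 2 codewords.
  weight 4: 1 codewords.
Minimum distance d = smallest w > 0 with A_w > 0 = 2.
Sanity: Σ A_w = 4 = 2^2 = 4 ✓.


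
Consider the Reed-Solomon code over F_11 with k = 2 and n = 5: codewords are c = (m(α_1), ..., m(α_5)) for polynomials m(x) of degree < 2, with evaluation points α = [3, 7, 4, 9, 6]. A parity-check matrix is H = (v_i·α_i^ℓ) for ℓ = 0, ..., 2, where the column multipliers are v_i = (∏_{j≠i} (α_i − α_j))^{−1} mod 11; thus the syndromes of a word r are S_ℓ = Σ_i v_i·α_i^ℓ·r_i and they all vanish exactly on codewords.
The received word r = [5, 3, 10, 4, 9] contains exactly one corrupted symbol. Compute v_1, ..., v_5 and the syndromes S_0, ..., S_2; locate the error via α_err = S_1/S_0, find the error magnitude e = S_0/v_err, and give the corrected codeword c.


S = (6, 10, 2), error at position 4, error magnitude e = 2, c = [5, 3, 10, 2, 9].

Step 1: column multipliers v_i = (∏_{j≠i}(α_i − α_j))^{−1} mod 11.
  i = 1 (α = 3): (3−7)(3−4)(3−9)(3−6) = (−4)·(−1)·(−6)·(−3) = 72 ≡ 6, so v_1 = 6^{−1} = 2 (mod 11).
  i = 2 (α = 7): (7−3)(7−4)(7−9)(7−6) = 4·3·(−2)·1 = −24 ≡ 9, so v_2 = 9^{−1} = 5 (mod 11).
  i = 3 (α = 4): (4−3)(4−7)(4−9)(4−6) = 1·(−3)·(−5)·(−2) = −30 ≡ 3, so v_3 = 3^{−1} = 4 (mod 11).
  i = 4 (α = 9): (9−3)(9−7)(9−4)(9−6) = 6·2·5·3 = 180 ≡ 4, so v_4 = 4^{−1} = 3 (mod 11).
  i = 5 (α = 6): (6−3)(6−7)(6−4)(6−9) = 3·(−1)·2·(−3) = 18 ≡ 7, so v_5 = 7^{−1} = 8 (mod 11).
  v = [2, 5, 4, 3, 8].
Step 2: syndromes of r = [5, 3, 10, 4, 9] (all sums mod 11).
  S_0 = Σ v_i r_i = 2·5 + 5·3 + 4·10 + 3·4 + 8·9 = 149 ≡ 6.
  S_1 = Σ v_i α_i r_i = 2·3·5 + 5·7·3 + 4·4·10 + 3·9·4 + 8·6·9 = 835 ≡ 10.
  α_i^2 mod 11 = [9, 5, 5, 4, 3].
  S_2 = Σ v_i α_i^2 r_i = 2·9·5 + 5·5·3 + 4·5·10 + 3·4·4 + 8·3·9 = 629 ≡ 2.
  S = (6, 10, 2) ≠ 0, so r is not a codeword (an error is present).
Step 3: locate the error. For a single error e at position i, S_ℓ = v_i·e·α_i^ℓ, so α_err = S_1/S_0.
  S_0^{−1} = 6^{−1} = 2 (mod 11), so α_err = 10·2 = 20 ≡ 9 = α_4. Error position i = 4.
  Consistency check: S_2/S_1 = 2·10 = 20 ≡ 9 = α_err ✓ (single-error assumption holds).
Step 4: error magnitude e = S_0/v_4 = S_0·∏_{j≠4}(α_4 − α_j) = 6·4 = 24 ≡ 2 (mod 11).
Step 5: correct position 4: c_4 = r_4 − e = 4 − 2 ≡ 2 (mod 11). Hence c = [5, 3, 10, 2, 9].
  Check: interpolating c through the α_i gives m(x) = 1 + 5·x (degree < 2) with m(α_i) = c_i for every i, so c is indeed a codeword.


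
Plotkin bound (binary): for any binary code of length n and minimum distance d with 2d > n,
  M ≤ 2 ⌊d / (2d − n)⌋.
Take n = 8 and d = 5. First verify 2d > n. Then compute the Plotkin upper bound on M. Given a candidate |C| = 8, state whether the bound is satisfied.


Plotkin bound M ≤ 4; given |C| = 8 > bound (violated).

Check applicability: 2d = 10, n = 8.
2d − n = 2 > 0, so Plotkin applies.
Compute d/(2d−n) = 5/2 ≈ 2.5000.
⌊d/(2d−n)⌋ = 2.
Plotkin bound: M ≤ 2·2 = 4.
Given |C| = 8, check: VIOLATED.
This |C| is above the Plotkin bound, so no binary code with n = 8, d = 5 and 8 codewords exists.


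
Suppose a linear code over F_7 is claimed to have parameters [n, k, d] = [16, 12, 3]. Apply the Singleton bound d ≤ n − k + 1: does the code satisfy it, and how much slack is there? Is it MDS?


Singleton RHS = n − k + 1 = 5, slack = 2, bound satisfied, not MDS.

Singleton bound: d ≤ n − k + 1.
Here n = 16, k = 12, so n − k + 1 = 5.
Given d = 3, check d ≤ 5: YES.
Slack = (n − k + 1) − d = 2.
The code is NOT MDS (slack = 2 > 0).
Description: the claimed parameters are [16, 12, 3]_7; such a code would be non-MDS.


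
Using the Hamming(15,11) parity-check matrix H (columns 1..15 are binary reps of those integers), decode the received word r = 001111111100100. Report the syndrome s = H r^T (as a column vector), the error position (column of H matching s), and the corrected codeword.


s = (0, 1, 0, 1)^T, error position = 5, corrected codeword c = 001101111100100

Compute s = H r^T mod 2 one row at a time:
  s_1 = 1 + 1 + 1 + 0 + 0 + 1 + 0 + 0 = 4 ≡ 0 (mod 2).
  s_2 = 1 + 1 + 1 + 1 + 0 + 1 + 0 + 0 = 5 ≡ 1 (mod 2).
  s_3 = 0 + 1 + 1 + 1 + 1 + 0 + 0 + 0 = 4 ≡ 0 (mod 2).
  s_4 = 0 + 1 + 1 + 1 + 1 + 0 + 1 + 0 = 5 ≡ 1 (mod 2).
s = (0, 1, 0, 1)^T — this equals column 5 of H (binary 0101), so error is at position 5.
Correct: flip bit 5 of r = 001111111100100 to get c = 001101111100100.


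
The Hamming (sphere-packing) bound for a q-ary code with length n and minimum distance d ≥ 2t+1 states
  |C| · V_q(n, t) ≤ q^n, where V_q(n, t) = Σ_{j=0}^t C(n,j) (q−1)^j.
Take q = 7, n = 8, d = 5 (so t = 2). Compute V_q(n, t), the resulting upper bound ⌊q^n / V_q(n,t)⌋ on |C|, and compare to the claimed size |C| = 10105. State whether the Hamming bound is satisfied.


V_q(n, t) = 1057, q^n = 5764801, Hamming bound = 5453, |C| = 10105 > bound (violated).

Step 1: Compute V_q(n, t) = Σ_{j=0}^2 C(n, j) (q−1)^j.
  j = 0: C(8,0)·(6)^0 = 1·1 = 1.
  j = 1: C(8,1)·(6)^1 = 8·6 = 48.
  j = 2: C(8,2)·(6)^2 = 28·36 = 1008.
  V_q(n, t) = 1 + 48 + 1008 = 1057.
Step 2: q^n = 7^8 = 5764801.
Step 3: Hamming bound ⌊q^n / V_q(n,t)⌋ = ⌊5764801/1057⌋ = 5453.
Step 4: Compare |C| = 10105 to 5453: violated.
The claimed |C| lies above the Hamming bound, so no 7-ary code of length 8 with d ≥ 5 can have 10105 codewords.


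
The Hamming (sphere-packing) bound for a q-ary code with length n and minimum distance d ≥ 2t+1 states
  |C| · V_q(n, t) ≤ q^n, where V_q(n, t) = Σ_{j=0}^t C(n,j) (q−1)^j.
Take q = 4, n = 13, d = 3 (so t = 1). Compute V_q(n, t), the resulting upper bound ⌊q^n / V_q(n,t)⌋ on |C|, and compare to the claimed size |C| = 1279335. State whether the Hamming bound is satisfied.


V_q(n, t) = 40, q^n = 67108864, Hamming bound = 1677721, |C| = 1279335 ≤ bound (satisfied).

Step 1: Compute V_q(n, t) = Σ_{j=0}^1 C(n, j) (q−1)^j.
  j = 0: C(13,0)·(3)^0 = 1·1 = 1.
  j = 1: C(13,1)·(3)^1 = 13·3 = 39.
  V_q(n, t) = 1 + 39 = 40.
Step 2: q^n = 4^13 = 67108864.
Step 3: Hamming bound ⌊q^n / V_q(n,t)⌋ = ⌊67108864/40⌋ = 1677721.
Step 4: Compare |C| = 1279335 to 1677721: satisfied.
The claimed |C| lies below the Hamming bound.


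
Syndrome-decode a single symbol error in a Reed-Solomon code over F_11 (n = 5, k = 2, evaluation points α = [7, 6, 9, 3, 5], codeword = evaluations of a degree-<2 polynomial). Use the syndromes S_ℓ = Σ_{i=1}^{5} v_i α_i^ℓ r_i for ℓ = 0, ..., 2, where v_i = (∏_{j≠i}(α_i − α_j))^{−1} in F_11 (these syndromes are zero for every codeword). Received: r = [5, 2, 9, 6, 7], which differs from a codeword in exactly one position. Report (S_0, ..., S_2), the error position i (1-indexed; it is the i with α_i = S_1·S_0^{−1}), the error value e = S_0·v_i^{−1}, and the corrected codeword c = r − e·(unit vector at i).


S = (5, 2, 3), error at position 1, error magnitude e = 8, c = [8, 2, 9, 6, 7].

Step 1: column multipliers v_i = (∏_{j≠i}(α_i − α_j))^{−1} mod 11.
  i = 1 (α = 7): (7−6)(7−9)(7−3)(7−5) = 1·(−2)·4·2 = −16 ≡ 6, so v_1 = 6^{−1} = 2 (mod 11).
  i = 2 (α = 6): (6−7)(6−9)(6−3)(6−5) = (−1)·(−3)·3·1 = 9 ≡ 9, so v_2 = 9^{−1} = 5 (mod 11).
  i = 3 (α = 9): (9−7)(9−6)(9−3)(9−5) = 2·3·6·4 = 144 ≡ 1, so v_3 = 1^{−1} = 1 (mod 11).
  i = 4 (α = 3): (3−7)(3−6)(3−9)(3−5) = (−4)·(−3)·(−6)·(−2) = 144 ≡ 1, so v_4 = 1^{−1} = 1 (mod 11).
  i = 5 (α = 5): (5−7)(5−6)(5−9)(5−3) = (−2)·(−1)·(−4)·2 = −16 ≡ 6, so v_5 = 6^{−1} = 2 (mod 11).
  v = [2, 5, 1, 1, 2].
Step 2: syndromes of r = [5, 2, 9, 6, 7] (all sums mod 11).
  S_0 = Σ v_i r_i = 2·5 + 5·2 + 1·9 + 1·6 + 2·7 = 49 ≡ 5.
  S_1 = Σ v_i α_i r_i = 2·7·5 + 5·6·2 + 1·9·9 + 1·3·6 + 2·5·7 = 299 ≡ 2.
  α_i^2 mod 11 = [5, 3, 4, 9, 3].
  S_2 = Σ v_i α_i^2 r_i = 2·5·5 + 5·3·2 + 1·4·9 + 1·9·6 + 2·3·7 = 212 ≡ 3.
  S = (5, 2, 3) ≠ 0, so r is not a codeword (an error is present).
Step 3: locate the error. For a single error e at position i, S_ℓ = v_i·e·α_i^ℓ, so α_err = S_1/S_0.
  S_0^{−1} = 5^{−1} = 9 (mod 11), so α_err = 2·9 = 18 ≡ 7 = α_1. Error position i = 1.
  Consistency check: S_2/S_1 = 3·6 = 18 ≡ 7 = α_err ✓ (single-error assumption holds).
Step 4: error magnitude e = S_0/v_1 = S_0·∏_{j≠1}(α_1 − α_j) = 5·6 = 30 ≡ 8 (mod 11).
Step 5: correct position 1: c_1 = r_1 − e = 5 − 8 ≡ 8 (mod 11). Hence c = [8, 2, 9, 6, 7].
  Check: interpolating c through the α_i gives m(x) = 10 + 6·x (degree < 2) with m(α_i) = c_i for every i, so c is indeed a codeword.


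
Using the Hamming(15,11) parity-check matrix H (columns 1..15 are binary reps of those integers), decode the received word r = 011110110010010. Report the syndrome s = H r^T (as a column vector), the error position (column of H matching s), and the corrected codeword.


s = (1, 0, 1, 0)^T, error position = 10, corrected codeword c = 011110110110010

Compute s = H r^T mod 2 one row at a time:
  s_1 = 1 + 0 + 0 + 1 + 0 + 0 + 1 + 0 = 3 ≡ 1 (mod 2).
  s_2 = 1 + 1 + 0 + 1 + 0 + 0 + 1 + 0 = 4 ≡ 0 (mod 2).
  s_3 = 1 + 1 + 0 + 1 + 0 + 1 + 1 + 0 = 5 ≡ 1 (mod 2).
  s_4 = 0 + 1 + 1 + 1 + 0 + 1 + 0 + 0 = 4 ≡ 0 (mod 2).
s = (1, 0, 1, 0)^T — this equals column 10 of H (binary 1010), so error is at position 10.
Correct: flip bit 10 of r = 011110110010010 to get c = 011110110110010.


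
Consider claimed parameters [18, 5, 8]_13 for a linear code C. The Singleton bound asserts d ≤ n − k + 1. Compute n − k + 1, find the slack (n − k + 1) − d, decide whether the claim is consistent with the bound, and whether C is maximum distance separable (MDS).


Singleton RHS = n − k + 1 = 14, slack = 6, bound satisfied, not MDS.

Singleton bound: d ≤ n − k + 1.
Here n = 18, k = 5, so n − k + 1 = 14.
Given d = 8, check d ≤ 14: YES.
Slack = (n − k + 1) − d = 6.
The code is NOT MDS (slack = 6 > 0).
Description: the claimed parameters are [18, 5, 8]_13; such a code would be non-MDS.


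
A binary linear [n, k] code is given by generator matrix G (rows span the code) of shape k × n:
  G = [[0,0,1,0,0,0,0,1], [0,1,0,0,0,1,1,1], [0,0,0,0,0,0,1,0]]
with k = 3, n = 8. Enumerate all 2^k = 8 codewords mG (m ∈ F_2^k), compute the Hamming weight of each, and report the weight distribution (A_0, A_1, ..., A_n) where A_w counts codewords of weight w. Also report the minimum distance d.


Weight distribution: A_0 = 1, A_1 = 1, A_2 = 1, A_3 = 3, A_4 = 2. Minimum distance d = 1.

Enumerate all 2^3 = 8 messages m ∈ F_2^3.
For each, compute codeword c = mG in F_2^8, then tally its weight.
  m = 000 → c = 00000000, weight = 0.
  m = 100 → c = 00100001, weight = 2.
  m = 010 → c = 01000111, weight = 4.
  m = 110 → c = 01100110, weight = 4.
  m = 001 → c = 00000010, weight = 1.
  m = 101 → c = 00100011, weight = 3.
  m = 011 → c = 01000101, weight = 3.
  m = 111 → c = 01100100, weight = 3.
Tally weights:
  weight 0: 1 codewords.
  weight 1: 1 codewords.
  weight 2: 1 codewords.
  weight 3: 3 codewords.
  weight 4: 2 codewords.
Minimum distance d = smallest w > 0 with A_w > 0 = 1.
Sanity: Σ A_w = 8 = 2^3 = 8 ✓.


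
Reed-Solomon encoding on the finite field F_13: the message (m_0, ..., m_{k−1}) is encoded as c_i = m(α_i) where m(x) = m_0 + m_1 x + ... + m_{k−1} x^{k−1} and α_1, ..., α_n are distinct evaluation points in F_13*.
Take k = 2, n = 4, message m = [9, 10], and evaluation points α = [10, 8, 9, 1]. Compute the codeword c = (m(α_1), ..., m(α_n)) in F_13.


c = [5, 11, 8, 6]

Message polynomial: m(x) = 9 + 10·x (mod 13).
For each evaluation point α_i, compute m(α_i) mod 13:
  α_1 = 10: Horner steps 10 → 5, so m(10) = 5.
  α_2 = 8: Horner steps 10 → 11, so m(8) = 11.
  α_3 = 9: Horner steps 10 → 8, so m(9) = 8.
  α_4 = 1: Horner steps 10 → 6, so m(1) = 6.
Codeword c = [5, 11, 8, 6] ∈ F_13^4.


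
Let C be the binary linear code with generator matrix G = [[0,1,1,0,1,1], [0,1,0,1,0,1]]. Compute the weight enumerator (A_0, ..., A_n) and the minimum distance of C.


Weight distribution: A_0 = 1, A_3 = 2, A_4 = 1. Minimum distance d = 3.

Enumerate all 2^2 = 4 messages m ∈ F_2^2.
For each, compute codeword c = mG in F_2^6, then tally its weight.
  m = 00 → c = 000000, weight = 0.
  m = 10 → c = 011011, weight = 4.
  m = 01 → c = 010101, weight = 3.
  m = 11 → c = 001110, weight = 3.
Tally weights:
  weight 0: 1 codewords.
  weight 3: 2 codewords.
  weight 4: 1 codewords.
Minimum distance d = smallest w > 0 with A_w > 0 = 3.
Sanity: Σ A_w = 4 = 2^2 = 4 ✓.


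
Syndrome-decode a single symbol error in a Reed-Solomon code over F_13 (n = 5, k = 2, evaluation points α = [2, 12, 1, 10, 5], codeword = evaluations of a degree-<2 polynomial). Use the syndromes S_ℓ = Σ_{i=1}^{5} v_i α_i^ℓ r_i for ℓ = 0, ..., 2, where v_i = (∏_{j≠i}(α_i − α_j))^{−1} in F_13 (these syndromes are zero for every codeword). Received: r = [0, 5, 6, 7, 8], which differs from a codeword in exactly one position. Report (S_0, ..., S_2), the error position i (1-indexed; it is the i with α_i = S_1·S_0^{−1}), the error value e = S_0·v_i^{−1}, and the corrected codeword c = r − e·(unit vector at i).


S = (2, 7, 5), error at position 4, error magnitude e = 3, c = [0, 5, 6, 4, 8].

Step 1: column multipliers v_i = (∏_{j≠i}(α_i − α_j))^{−1} mod 13.
  i = 1 (α = 2): (2−12)(2−1)(2−10)(2−5) = (−10)·1·(−8)·(−3) = −240 ≡ 7, so v_1 = 7^{−1} = 2 (mod 13).
  i = 2 (α = 12): (12−2)(12−1)(12−10)(12−5) = 10·11·2·7 = 1540 ≡ 6, so v_2 = 6^{−1} = 11 (mod 13).
  i = 3 (α = 1): (1−2)(1−12)(1−10)(1−5) = (−1)·(−11)·(−9)·(−4) = 396 ≡ 6, so v_3 = 6^{−1} = 11 (mod 13).
  i = 4 (α = 10): (10−2)(10−12)(10−1)(10−5) = 8·(−2)·9·5 = −720 ≡ 8, so v_4 = 8^{−1} = 5 (mod 13).
  i = 5 (α = 5): (5−2)(5−12)(5−1)(5−10) = 3·(−7)·4·(−5) = 420 ≡ 4, so v_5 = 4^{−1} = 10 (mod 13).
  v = [2, 11, 11, 5, 10].
Step 2: syndromes of r = [0, 5, 6, 7, 8] (all sums mod 13).
  S_0 = Σ v_i r_i = 2·0 + 11·5 + 11·6 + 5·7 + 10·8 = 236 ≡ 2.
  S_1 = Σ v_i α_i r_i = 2·2·0 + 11·12·5 + 11·1·6 + 5·10·7 + 10·5·8 = 1476 ≡ 7.
  α_i^2 mod 13 = [4, 1, 1, 9, 12].
  S_2 = Σ v_i α_i^2 r_i = 2·4·0 + 11·1·5 + 11·1·6 + 5·9·7 + 10·12·8 = 1396 ≡ 5.
  S = (2, 7, 5) ≠ 0, so r is not a codeword (an error is present).
Step 3: locate the error. For a single error e at position i, S_ℓ = v_i·e·α_i^ℓ, so α_err = S_1/S_0.
  S_0^{−1} = 2^{−1} = 7 (mod 13), so α_err = 7·7 = 49 ≡ 10 = α_4. Error position i = 4.
  Consistency check: S_2/S_1 = 5·2 = 10 ≡ 10 = α_err ✓ (single-error assumption holds).
Step 4: error magnitude e = S_0/v_4 = S_0·∏_{j≠4}(α_4 − α_j) = 2·8 = 16 ≡ 3 (mod 13).
Step 5: correct position 4: c_4 = r_4 − e = 7 − 3 ≡ 4 (mod 13). Hence c = [0, 5, 6, 4, 8].
  Check: interpolating c through the α_i gives m(x) = 12 + 7·x (degree < 2) with m(α_i) = c_i for every i, so c is indeed a codeword.


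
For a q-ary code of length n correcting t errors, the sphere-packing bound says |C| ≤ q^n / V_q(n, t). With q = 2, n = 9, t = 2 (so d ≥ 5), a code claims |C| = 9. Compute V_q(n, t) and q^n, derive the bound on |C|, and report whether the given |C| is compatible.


V_q(n, t) = 46, q^n = 512, Hamming bound = 11, |C| = 9 ≤ bound (satisfied).

Step 1: Compute V_q(n, t) = Σ_{j=0}^2 C(n, j) (q−1)^j.
  j = 0: C(9,0)·(1)^0 = 1·1 = 1.
  j = 1: C(9,1)·(1)^1 = 9·1 = 9.
  j = 2: C(9,2)·(1)^2 = 36·1 = 36.
  V_q(n, t) = 1 + 9 + 36 = 46.
Step 2: q^n = 2^9 = 512.
Step 3: Hamming bound ⌊q^n / V_q(n,t)⌋ = ⌊512/46⌋ = 11.
Step 4: Compare |C| = 9 to 11: satisfied.
The claimed |C| lies below the Hamming bound.


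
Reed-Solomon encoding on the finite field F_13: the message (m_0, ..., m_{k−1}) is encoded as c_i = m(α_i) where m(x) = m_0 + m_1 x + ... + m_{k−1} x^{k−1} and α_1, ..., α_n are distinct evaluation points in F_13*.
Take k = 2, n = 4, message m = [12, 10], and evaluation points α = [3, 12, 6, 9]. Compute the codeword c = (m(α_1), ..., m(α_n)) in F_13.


c = [3, 2, 7, 11]

Message polynomial: m(x) = 12 + 10·x (mod 13).
For each evaluation point α_i, compute m(α_i) mod 13:
  α_1 = 3: Horner steps 10 → 3, so m(3) = 3.
  α_2 = 12: Horner steps 10 → 2, so m(12) = 2.
  α_3 = 6: Horner steps 10 → 7, so m(6) = 7.
  α_4 = 9: Horner steps 10 → 11, so m(9) = 11.
Codeword c = [3, 2, 7, 11] ∈ F_13^4.


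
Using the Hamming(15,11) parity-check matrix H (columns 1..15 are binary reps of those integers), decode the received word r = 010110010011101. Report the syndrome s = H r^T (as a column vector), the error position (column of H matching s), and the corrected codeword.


s = (1, 1, 1, 0)^T, error position = 14, corrected codeword c = 010110010011111

Compute s = H r^T mod 2 one row at a time:
  s_1 = 1 + 0 + 0 + 1 + 1 + 1 + 0 + 1 = 5 ≡ 1 (mod 2).
  s_2 = 1 + 1 + 0 + 0 + 1 + 1 + 0 + 1 = 5 ≡ 1 (mod 2).
  s_3 = 1 + 0 + 0 + 0 + 0 + 1 + 0 + 1 = 3 ≡ 1 (mod 2).
  s_4 = 0 + 0 + 1 + 0 + 0 + 1 + 1 + 1 = 4 ≡ 0 (mod 2).
s = (1, 1, 1, 0)^T — this equals column 14 of H (binary 1110), so error is at position 14.
Correct: flip bit 14 of r = 010110010011101 to get c = 010110010011111.


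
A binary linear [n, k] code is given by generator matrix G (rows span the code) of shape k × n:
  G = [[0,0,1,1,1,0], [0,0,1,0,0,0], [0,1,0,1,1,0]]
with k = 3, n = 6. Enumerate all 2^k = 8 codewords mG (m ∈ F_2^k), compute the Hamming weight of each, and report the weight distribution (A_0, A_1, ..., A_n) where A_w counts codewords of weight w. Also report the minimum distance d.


Weight distribution: A_0 = 1, A_1 = 2, A_2 = 2, A_3 = 2, A_4 = 1. Minimum distance d = 1.

Enumerate all 2^3 = 8 messages m ∈ F_2^3.
For each, compute codeword c = mG in F_2^6, then tally its weight.
  m = 000 → c = 000000, weight = 0.
  m = 100 → c = 001110, weight = 3.
  m = 010 → c = 001000, weight = 1.
  m = 110 → c = 000110, weight = 2.
  m = 001 → c = 010110, weight = 3.
  m = 101 → c = 011000, weight = 2.
  m = 011 → c = 011110, weight = 4.
  m = 111 → c = 010000, weight = 1.
Tally weights:
  weight 0: 1 codewords.
  weight 1: 2 codewords.
  weight 2: 2 codewords.
  weight 3: 2 codewords.
  weight 4: 1 codewords.
Minimum distance d = smallest w > 0 with A_w > 0 = 1.
Sanity: Σ A_w = 8 = 2^3 = 8 ✓.


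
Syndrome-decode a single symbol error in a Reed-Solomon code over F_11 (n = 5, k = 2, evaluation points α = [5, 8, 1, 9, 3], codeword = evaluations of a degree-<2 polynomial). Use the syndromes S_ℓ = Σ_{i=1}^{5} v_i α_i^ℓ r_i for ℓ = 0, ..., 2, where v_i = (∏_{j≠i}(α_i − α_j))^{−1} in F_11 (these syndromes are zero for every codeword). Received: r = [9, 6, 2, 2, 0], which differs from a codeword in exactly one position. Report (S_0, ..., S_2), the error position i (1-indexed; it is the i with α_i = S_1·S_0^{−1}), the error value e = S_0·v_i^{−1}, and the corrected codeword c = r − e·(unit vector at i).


S = (6, 10, 2), error at position 4, error magnitude e = 8, c = [9, 6, 2, 5, 0].

Step 1: column multipliers v_i = (∏_{j≠i}(α_i − α_j))^{−1} mod 11.
  i = 1 (α = 5): (5−8)(5−1)(5−9)(5−3) = (−3)·4·(−4)·2 = 96 ≡ 8, so v_1 = 8^{−1} = 7 (mod 11).
  i = 2 (α = 8): (8−5)(8−1)(8−9)(8−3) = 3·7·(−1)·5 = −105 ≡ 5, so v_2 = 5^{−1} = 9 (mod 11).
  i = 3 (α = 1): (1−5)(1−8)(1−9)(1−3) = (−4)·(−7)·(−8)·(−2) = 448 ≡ 8, so v_3 = 8^{−1} = 7 (mod 11).
  i = 4 (α = 9): (9−5)(9−8)(9−1)(9−3) = 4·1·8·6 = 192 ≡ 5, so v_4 = 5^{−1} = 9 (mod 11).
  i = 5 (α = 3): (3−5)(3−8)(3−1)(3−9) = (−2)·(−5)·2·(−6) = −120 ≡ 1, so v_5 = 1^{−1} = 1 (mod 11).
  v = [7, 9, 7, 9, 1].
Step 2: syndromes of r = [9, 6, 2, 2, 0] (all sums mod 11).
  S_0 = Σ v_i r_i = 7·9 + 9·6 + 7·2 + 9·2 + 1·0 = 149 ≡ 6.
  S_1 = Σ v_i α_i r_i = 7·5·9 + 9·8·6 + 7·1·2 + 9·9·2 + 1·3·0 = 923 ≡ 10.
  α_i^2 mod 11 = [3, 9, 1, 4, 9].
  S_2 = Σ v_i α_i^2 r_i = 7·3·9 + 9·9·6 + 7·1·2 + 9·4·2 + 1·9·0 = 761 ≡ 2.
  S = (6, 10, 2) ≠ 0, so r is not a codeword (an error is present).
Step 3: locate the error. For a single error e at position i, S_ℓ = v_i·e·α_i^ℓ, so α_err = S_1/S_0.
  S_0^{−1} = 6^{−1} = 2 (mod 11), so α_err = 10·2 = 20 ≡ 9 = α_4. Error position i = 4.
  Consistency check: S_2/S_1 = 2·10 = 20 ≡ 9 = α_err ✓ (single-error assumption holds).
Step 4: error magnitude e = S_0/v_4 = S_0·∏_{j≠4}(α_4 − α_j) = 6·5 = 30 ≡ 8 (mod 11).
Step 5: correct position 4: c_4 = r_4 − e = 2 − 8 ≡ 5 (mod 11). Hence c = [9, 6, 2, 5, 0].
  Check: interpolating c through the α_i gives m(x) = 3 + 10·x (degree < 2) with m(α_i) = c_i for every i, so c is indeed a codeword.
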